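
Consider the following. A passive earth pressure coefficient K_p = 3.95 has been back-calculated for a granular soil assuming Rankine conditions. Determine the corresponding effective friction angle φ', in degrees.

K_p = (1+sin φ)/(1−sin φ) ⇒ sin φ = (K_p − 1)/(K_p + 1) = 0.5960.
φ = arcsin(0.5960) = 36.58°.

36.6°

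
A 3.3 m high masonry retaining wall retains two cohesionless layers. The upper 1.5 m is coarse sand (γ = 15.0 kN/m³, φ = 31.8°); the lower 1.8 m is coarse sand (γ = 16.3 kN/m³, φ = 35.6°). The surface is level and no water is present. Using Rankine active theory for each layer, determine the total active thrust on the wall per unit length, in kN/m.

K_a1 = tan²(45°−31.8°/2) = 0.3098; K_a2 = tan²(45°−35.6°/2) = 0.2641.
Layer 1: σ at base = K_a1 γ₁ h₁ = 6.970 kPa; P₁ = ½×6.970×1.5 = 5.228.
Layer 2: σ_v at top = γ₁h₁ = 22.50; σ_h top = K_a2×22.50 = 5.943; σ_h base = K_a2×(22.50+16.3×1.8) = 13.69.
P₂ = ½(5.943+13.69)×1.8 = 17.67. Total P_a = 5.228+17.67 = 22.90 kN/m.

22.9 kN/m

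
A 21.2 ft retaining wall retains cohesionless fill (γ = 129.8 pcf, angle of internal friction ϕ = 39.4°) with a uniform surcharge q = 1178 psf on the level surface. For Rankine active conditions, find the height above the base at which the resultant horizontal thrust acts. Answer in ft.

K_a = 0.2234.
Triangular part P₁ = ½K_aγH² = 6518 at H/3 = 7.067 ft; rectangular part P₂ = K_a q H = 5580 at H/2 = 10.60 ft.
ȳ = (P₁·7.067 + P₂·10.60)/(P₁+P₂) = 8.696 ft.

8.70 ft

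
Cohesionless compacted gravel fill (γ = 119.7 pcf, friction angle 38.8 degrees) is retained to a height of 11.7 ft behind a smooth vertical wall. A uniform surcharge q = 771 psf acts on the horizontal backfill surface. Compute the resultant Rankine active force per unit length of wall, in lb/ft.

K_a = tan²(45° − φ/2) = 0.2296.
Soil triangle: ½ K_a γ H² = 0.5×0.2296×119.7×11.7² = 1881 lb/ft.
Surcharge rectangle: K_a q H = 0.2296×771×11.7 = 2071 lb/ft.
Total = 1881 + 2071 = 3951 lb/ft.

3950 lb/ft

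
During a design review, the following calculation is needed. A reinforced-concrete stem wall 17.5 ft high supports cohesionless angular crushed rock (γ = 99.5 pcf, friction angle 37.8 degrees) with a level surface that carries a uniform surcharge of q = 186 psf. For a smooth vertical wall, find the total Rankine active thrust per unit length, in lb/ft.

4440 lb/ft

K_a = tan²(45° − φ/2) = 0.2400.
Soil triangle: ½ K_a γ H² = 0.5×0.2400×99.5×17.5² = 3657 lb/ft.
Surcharge rectangle: K_a q H = 0.2400×186×17.5 = 781.2 lb/ft.
Total = 3657 + 781.2 = 4438 lb/ft.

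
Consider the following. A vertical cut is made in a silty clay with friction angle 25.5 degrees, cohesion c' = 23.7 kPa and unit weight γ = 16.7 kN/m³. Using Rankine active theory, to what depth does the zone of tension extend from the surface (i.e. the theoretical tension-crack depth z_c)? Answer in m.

4.50 m

K_a = tan²(45° − 25.5°/2) = 0.3981; √K_a = 0.6310.
The active pressure is zero where K_a γ z = 2c√K_a, so z_c = 2c/(γ√K_a) = 2×23.7/(16.7×0.6310) = 4.498 m.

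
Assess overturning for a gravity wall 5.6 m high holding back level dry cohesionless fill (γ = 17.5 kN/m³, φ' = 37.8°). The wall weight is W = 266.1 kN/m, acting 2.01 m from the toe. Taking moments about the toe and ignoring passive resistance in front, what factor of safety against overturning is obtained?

4.35

K_a = tan²(45° − 37.8°/2) = 0.2400.
P_a = ½K_aγH² = 0.5×0.2400×17.5×5.6² = 65.86 kN/m, acting at H/3 = 1.867 m above the base.
Overturning moment M_o = P_a × H/3 = 65.86 × 1.867 = 122.9.
Resisting moment M_r = W × 2.01 = 266.1 × 2.01 = 534.9.
FS_overturning = M_r/M_o = 534.9/122.9 = 4.351.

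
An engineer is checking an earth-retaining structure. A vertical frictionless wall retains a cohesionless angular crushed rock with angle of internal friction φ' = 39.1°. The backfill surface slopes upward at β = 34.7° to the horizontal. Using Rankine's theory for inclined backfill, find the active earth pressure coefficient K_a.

0.414

K_a = cos β · (cos β − √(cos²β − cos²φ)) / (cos β + √(cos²β − cos²φ)).
cos β = 0.8221, cos φ = 0.7760, √(cos²β − cos²φ) = 0.2714.
K_a = 0.8221 × (0.8221 − 0.2714)/(0.8221 + 0.2714) = 0.4140.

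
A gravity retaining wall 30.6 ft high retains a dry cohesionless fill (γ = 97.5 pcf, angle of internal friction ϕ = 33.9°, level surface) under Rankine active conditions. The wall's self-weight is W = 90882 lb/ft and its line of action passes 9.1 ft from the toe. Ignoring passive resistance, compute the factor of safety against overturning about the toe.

K_a = tan²(45° − 33.9°/2) = 0.2839.
P_a = ½K_aγH² = 0.5×0.2839×97.5×30.6² = 12960 lb/ft, acting at H/3 = 10.20 ft above the base.
Overturning moment M_o = P_a × H/3 = 12960 × 10.20 = 132200.
Resisting moment M_r = W × 9.1 = 90882 × 9.1 = 827000.
FS_overturning = M_r/M_o = 827000/132200 = 6.256.

6.26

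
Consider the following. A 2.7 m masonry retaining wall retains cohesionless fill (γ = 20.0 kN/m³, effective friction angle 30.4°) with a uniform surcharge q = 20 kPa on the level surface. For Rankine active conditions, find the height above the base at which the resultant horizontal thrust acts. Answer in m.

K_a = 0.3280.
Triangular part P₁ = ½K_aγH² = 23.91 at H/3 = 0.9000 m; rectangular part P₂ = K_a q H = 17.71 at H/2 = 1.350 m.
ȳ = (P₁·0.9000 + P₂·1.350)/(P₁+P₂) = 1.091 m.

1.09 m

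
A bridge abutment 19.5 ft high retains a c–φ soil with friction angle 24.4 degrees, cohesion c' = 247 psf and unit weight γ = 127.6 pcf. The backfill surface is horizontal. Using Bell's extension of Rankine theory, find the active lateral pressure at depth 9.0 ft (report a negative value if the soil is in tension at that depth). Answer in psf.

K_a = (1 − sin φ)/(1 + sin φ) = 0.4153.
σ_a = K_a γ z − 2c√K_a = 0.4153×127.6×9.0 − 2×247×0.6445 = 158.6 psf.

159 psf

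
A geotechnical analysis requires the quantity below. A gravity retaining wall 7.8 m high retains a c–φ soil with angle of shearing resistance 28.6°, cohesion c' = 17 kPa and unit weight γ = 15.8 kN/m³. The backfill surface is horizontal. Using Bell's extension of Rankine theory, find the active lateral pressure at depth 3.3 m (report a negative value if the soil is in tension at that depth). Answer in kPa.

-1.81 kPa

K_a = (1 − sin φ)/(1 + sin φ) = 0.3525.
σ_a = K_a γ z − 2c√K_a = 0.3525×15.8×3.3 − 2×17×0.5938 = -1.806 kPa.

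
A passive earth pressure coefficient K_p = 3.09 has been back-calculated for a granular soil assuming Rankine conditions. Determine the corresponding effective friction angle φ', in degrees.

K_p = (1+sin φ)/(1−sin φ) ⇒ sin φ = (K_p − 1)/(K_p + 1) = 0.5110.
φ = arcsin(0.5110) = 30.73°.

30.7°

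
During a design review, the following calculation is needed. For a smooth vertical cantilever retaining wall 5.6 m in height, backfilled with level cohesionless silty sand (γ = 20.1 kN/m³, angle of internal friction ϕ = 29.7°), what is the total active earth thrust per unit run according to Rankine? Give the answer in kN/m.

106 kN/m

K_a = tan²(45° − φ/2) = 0.3374.
P_a = ½ K_a γ H² = 0.5 × 0.3374 × 20.1 × 5.6² = 106.3 kN/m.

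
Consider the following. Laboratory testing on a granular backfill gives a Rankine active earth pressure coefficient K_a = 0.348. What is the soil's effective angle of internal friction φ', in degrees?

28.9°

K_a = tan²(45° − φ/2) ⇒ 45° − φ/2 = arctan(√0.348) = 30.54°.
φ = 2(45° − 30.54°) = 28.93°.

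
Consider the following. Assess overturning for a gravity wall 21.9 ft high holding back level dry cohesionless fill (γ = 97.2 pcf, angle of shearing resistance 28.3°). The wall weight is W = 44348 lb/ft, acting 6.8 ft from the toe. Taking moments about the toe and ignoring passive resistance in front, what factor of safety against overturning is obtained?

K_a = tan²(45° − 28.3°/2) = 0.3568.
P_a = ½K_aγH² = 0.5×0.3568×97.2×21.9² = 8316 lb/ft, acting at H/3 = 7.300 ft above the base.
Overturning moment M_o = P_a × H/3 = 8316 × 7.300 = 60710.
Resisting moment M_r = W × 6.8 = 44348 × 6.8 = 301600.
FS_overturning = M_r/M_o = 301600/60710 = 4.968.

4.97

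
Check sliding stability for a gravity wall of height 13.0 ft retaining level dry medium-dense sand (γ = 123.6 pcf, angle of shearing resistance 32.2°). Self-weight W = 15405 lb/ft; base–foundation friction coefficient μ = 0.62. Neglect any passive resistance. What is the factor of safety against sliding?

3.00

K_a = tan²(45° − 32.2°/2) = 0.3047.
P_a = ½K_aγH² = 0.5×0.3047×123.6×13.0² = 3183 lb/ft, acting at H/3 = 4.333 ft above the base.
FS_sliding = μW / P_a = 0.62×15405 / 3183 = 3.001.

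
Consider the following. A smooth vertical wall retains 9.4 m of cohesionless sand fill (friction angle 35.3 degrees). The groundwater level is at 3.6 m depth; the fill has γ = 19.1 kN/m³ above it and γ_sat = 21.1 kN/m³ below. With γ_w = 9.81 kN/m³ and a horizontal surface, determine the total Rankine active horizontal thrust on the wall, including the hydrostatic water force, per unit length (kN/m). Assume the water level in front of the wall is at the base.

K_a = tan²(45° − φ/2) = 0.2675.
γ' = 21.1 − 9.81 = 11.29 kN/m³. Depth below WT = 5.8 m.
σ'_h at WT = K_a γ d_w = 18.40 kPa; at base = 18.40 + K_a γ' × 5.8 = 35.92 kPa.
P₁ (0–3.6 m) = ½×18.40×3.6 = 33.11. P₂ (3.6–9.4 m) = ½(18.40+35.92)×5.8 = 157.5.
P_w = ½ γ_w h₂² = 0.5×9.81×5.8² = 165.0. Total = 33.11+157.5+165.0 = 355.6 kN/m.

356 kN/m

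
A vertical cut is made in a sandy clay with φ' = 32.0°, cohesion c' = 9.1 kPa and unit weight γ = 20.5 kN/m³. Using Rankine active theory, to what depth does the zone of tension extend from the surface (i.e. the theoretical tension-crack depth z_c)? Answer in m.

1.60 m

K_a = tan²(45° − 32.0°/2) = 0.3073; √K_a = 0.5543.
The active pressure is zero where K_a γ z = 2c√K_a, so z_c = 2c/(γ√K_a) = 2×9.1/(20.5×0.5543) = 1.602 m.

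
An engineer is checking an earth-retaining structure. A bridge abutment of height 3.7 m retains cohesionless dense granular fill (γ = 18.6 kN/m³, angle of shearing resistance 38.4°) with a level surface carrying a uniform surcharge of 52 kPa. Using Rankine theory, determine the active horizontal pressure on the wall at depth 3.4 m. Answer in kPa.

K_a = (1 − sin φ)/(1 + sin φ) = 0.2337.
σ_v = γz + q = 18.6 × 3.4 + 52 = 115.2 kPa.
σ_h = K_a σ_v = 0.2337 × 115.2 = 26.93 kPa.

26.9 kPa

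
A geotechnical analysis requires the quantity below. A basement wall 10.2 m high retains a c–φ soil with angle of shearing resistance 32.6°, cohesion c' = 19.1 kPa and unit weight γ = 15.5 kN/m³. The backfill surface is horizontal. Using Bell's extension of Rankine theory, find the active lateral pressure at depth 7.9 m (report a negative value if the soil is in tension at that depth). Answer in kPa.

15.8 kPa

K_a = (1 − sin φ)/(1 + sin φ) = 0.2997.
σ_a = K_a γ z − 2c√K_a = 0.2997×15.5×7.9 − 2×19.1×0.5475 = 15.79 kPa.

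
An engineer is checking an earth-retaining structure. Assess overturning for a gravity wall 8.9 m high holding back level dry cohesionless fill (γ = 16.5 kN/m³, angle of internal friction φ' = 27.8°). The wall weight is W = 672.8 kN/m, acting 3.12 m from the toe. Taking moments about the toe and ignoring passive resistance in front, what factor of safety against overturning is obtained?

K_a = tan²(45° − 27.8°/2) = 0.3639.
P_a = ½K_aγH² = 0.5×0.3639×16.5×8.9² = 237.8 kN/m, acting at H/3 = 2.967 m above the base.
Overturning moment M_o = P_a × H/3 = 237.8 × 2.967 = 705.5.
Resisting moment M_r = W × 3.12 = 672.8 × 3.12 = 2099.
FS_overturning = M_r/M_o = 2099/705.5 = 2.975.

2.98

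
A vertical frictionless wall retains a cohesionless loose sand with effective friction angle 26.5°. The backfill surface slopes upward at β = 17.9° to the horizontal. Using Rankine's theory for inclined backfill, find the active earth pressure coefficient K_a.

0.469

K_a = cos β · (cos β − √(cos²β − cos²φ)) / (cos β + √(cos²β − cos²φ)).
cos β = 0.9516, cos φ = 0.8949, √(cos²β − cos²φ) = 0.3235.
K_a = 0.9516 × (0.9516 − 0.3235)/(0.9516 + 0.3235) = 0.4688.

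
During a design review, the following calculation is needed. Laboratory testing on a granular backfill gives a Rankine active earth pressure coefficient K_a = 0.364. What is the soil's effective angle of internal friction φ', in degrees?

K_a = tan²(45° − φ/2) ⇒ 45° − φ/2 = arctan(√0.364) = 31.10°.
φ = 2(45° − 31.10°) = 27.79°.

27.8°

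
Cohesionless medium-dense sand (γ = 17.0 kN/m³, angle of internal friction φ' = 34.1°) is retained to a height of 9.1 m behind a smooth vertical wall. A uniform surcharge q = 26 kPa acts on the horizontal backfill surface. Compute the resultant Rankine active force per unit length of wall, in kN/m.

265 kN/m

K_a = tan²(45° − φ/2) = 0.2815.
Soil triangle: ½ K_a γ H² = 0.5×0.2815×17.0×9.1² = 198.2 kN/m.
Surcharge rectangle: K_a q H = 0.2815×26×9.1 = 66.61 kN/m.
Total = 198.2 + 66.61 = 264.8 kN/m.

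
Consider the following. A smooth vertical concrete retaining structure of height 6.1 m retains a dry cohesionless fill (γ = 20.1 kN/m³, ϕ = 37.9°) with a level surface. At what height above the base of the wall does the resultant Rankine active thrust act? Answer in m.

2.03 m

K_a = 0.2389.
The pressure distribution is triangular, so the resultant acts at H/3 above the base = 6.1/3 = 2.033 m.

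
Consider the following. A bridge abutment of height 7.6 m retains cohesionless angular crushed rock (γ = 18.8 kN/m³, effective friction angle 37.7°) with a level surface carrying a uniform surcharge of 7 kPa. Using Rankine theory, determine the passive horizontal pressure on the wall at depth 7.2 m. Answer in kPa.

K_p = (1 + sin φ)/(1 − sin φ) = 4.148.
σ_v = γz + q = 18.8 × 7.2 + 7 = 142.4 kPa.
σ_h = K_p σ_v = 4.148 × 142.4 = 590.6 kPa.

591 kPa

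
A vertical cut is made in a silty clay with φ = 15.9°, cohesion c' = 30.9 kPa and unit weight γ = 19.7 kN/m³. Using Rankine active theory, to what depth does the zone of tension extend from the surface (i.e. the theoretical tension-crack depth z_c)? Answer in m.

4.16 m

K_a = tan²(45° − 15.9°/2) = 0.5699; √K_a = 0.7549.
The active pressure is zero where K_a γ z = 2c√K_a, so z_c = 2c/(γ√K_a) = 2×30.9/(19.7×0.7549) = 4.155 m.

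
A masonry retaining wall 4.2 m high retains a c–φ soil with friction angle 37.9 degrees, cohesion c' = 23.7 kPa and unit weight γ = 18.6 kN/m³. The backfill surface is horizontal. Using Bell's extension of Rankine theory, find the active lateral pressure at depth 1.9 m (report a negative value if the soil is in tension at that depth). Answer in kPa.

K_a = (1 − sin φ)/(1 + sin φ) = 0.2389.
σ_a = K_a γ z − 2c√K_a = 0.2389×18.6×1.9 − 2×23.7×0.4888 = -14.73 kPa.

-14.7 kPa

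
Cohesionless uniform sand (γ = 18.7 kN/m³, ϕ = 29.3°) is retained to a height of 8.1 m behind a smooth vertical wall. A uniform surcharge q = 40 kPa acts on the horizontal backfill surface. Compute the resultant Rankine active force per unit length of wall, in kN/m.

321 kN/m

K_a = tan²(45° − φ/2) = 0.3428.
Soil triangle: ½ K_a γ H² = 0.5×0.3428×18.7×8.1² = 210.3 kN/m.
Surcharge rectangle: K_a q H = 0.3428×40×8.1 = 111.1 kN/m.
Total = 210.3 + 111.1 = 321.4 kN/m.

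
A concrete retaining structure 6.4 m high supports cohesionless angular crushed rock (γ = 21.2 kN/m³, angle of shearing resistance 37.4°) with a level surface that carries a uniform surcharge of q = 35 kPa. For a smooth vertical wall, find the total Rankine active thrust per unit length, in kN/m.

K_a = tan²(45° − φ/2) = 0.2443.
Soil triangle: ½ K_a γ H² = 0.5×0.2443×21.2×6.4² = 106.1 kN/m.
Surcharge rectangle: K_a q H = 0.2443×35×6.4 = 54.72 kN/m.
Total = 106.1 + 54.72 = 160.8 kN/m.

161 kN/m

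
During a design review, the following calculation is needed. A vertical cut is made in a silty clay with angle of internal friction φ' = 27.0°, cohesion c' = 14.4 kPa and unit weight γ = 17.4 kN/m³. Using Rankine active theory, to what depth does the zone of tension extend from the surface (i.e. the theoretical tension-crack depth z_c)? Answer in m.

2.70 m

K_a = tan²(45° − 27.0°/2) = 0.3755; √K_a = 0.6128.
The active pressure is zero where K_a γ z = 2c√K_a, so z_c = 2c/(γ√K_a) = 2×14.4/(17.4×0.6128) = 2.701 m.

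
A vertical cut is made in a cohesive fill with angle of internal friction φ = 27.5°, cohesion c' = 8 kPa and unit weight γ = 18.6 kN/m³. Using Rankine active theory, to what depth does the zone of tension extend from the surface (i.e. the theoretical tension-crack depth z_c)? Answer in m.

K_a = tan²(45° − 27.5°/2) = 0.3682; √K_a = 0.6068.
The active pressure is zero where K_a γ z = 2c√K_a, so z_c = 2c/(γ√K_a) = 2×8/(18.6×0.6068) = 1.418 m.

1.42 m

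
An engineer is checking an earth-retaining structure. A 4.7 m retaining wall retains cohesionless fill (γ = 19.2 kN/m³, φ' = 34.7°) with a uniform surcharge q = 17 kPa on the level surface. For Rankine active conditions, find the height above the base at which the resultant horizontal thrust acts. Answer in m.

1.78 m

K_a = 0.2745.
Triangular part P₁ = ½K_aγH² = 58.21 at H/3 = 1.567 m; rectangular part P₂ = K_a q H = 21.93 at H/2 = 2.350 m.
ȳ = (P₁·1.567 + P₂·2.350)/(P₁+P₂) = 1.781 m.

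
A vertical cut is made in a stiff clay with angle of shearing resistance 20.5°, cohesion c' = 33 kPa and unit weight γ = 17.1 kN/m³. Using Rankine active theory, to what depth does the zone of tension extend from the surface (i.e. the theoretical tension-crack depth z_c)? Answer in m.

5.56 m

K_a = tan²(45° − 20.5°/2) = 0.4813; √K_a = 0.6937.
The active pressure is zero where K_a γ z = 2c√K_a, so z_c = 2c/(γ√K_a) = 2×33/(17.1×0.6937) = 5.564 m.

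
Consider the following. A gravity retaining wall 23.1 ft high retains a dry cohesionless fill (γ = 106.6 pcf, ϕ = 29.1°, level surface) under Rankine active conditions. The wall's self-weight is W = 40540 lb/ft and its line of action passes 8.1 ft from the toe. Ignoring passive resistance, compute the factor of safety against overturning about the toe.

K_a = tan²(45° − 29.1°/2) = 0.3456.
P_a = ½K_aγH² = 0.5×0.3456×106.6×23.1² = 9829 lb/ft, acting at H/3 = 7.700 ft above the base.
Overturning moment M_o = P_a × H/3 = 9829 × 7.700 = 75680.
Resisting moment M_r = W × 8.1 = 40540 × 8.1 = 328400.
FS_overturning = M_r/M_o = 328400/75680 = 4.339.

4.34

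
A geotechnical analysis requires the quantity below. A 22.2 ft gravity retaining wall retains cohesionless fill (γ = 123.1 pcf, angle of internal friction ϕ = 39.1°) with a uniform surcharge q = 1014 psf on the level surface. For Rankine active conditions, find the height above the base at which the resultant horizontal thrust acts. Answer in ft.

K_a = 0.2265.
Triangular part P₁ = ½K_aγH² = 6870 at H/3 = 7.400 ft; rectangular part P₂ = K_a q H = 5098 at H/2 = 11.10 ft.
ȳ = (P₁·7.400 + P₂·11.10)/(P₁+P₂) = 8.976 ft.

8.98 ft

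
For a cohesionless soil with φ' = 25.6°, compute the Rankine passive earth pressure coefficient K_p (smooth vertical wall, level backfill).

K_p = (1 + sin φ)/(1 − sin φ) = tan²(45° + 25.6°/2) = 2.522.

2.52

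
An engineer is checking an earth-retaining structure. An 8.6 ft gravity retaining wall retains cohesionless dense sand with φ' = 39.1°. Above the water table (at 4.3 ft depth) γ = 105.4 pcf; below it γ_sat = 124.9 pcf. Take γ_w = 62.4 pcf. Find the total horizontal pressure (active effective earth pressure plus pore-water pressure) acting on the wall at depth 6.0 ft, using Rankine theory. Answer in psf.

K_a = (1 − sin φ)/(1 + sin φ) = 0.2265.
γ' = 124.9 − 62.4 = 62.50 pcf.
Effective vertical stress at 6.0 ft: σ'_v = 105.4×4.3 + 62.50×1.70 = 559.5 psf.
σ'_h = K_a σ'_v = 0.2265 × 559.5 = 126.7 psf; u = γ_w × 1.70 = 106.1 psf.
Total σ_h = 126.7 + 106.1 = 232.8 psf.

233 psf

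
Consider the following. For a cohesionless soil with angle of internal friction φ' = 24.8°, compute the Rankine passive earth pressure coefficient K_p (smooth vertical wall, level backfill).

2.45

K_p = (1 + sin φ)/(1 − sin φ) = tan²(45° + 24.8°/2) = 2.445.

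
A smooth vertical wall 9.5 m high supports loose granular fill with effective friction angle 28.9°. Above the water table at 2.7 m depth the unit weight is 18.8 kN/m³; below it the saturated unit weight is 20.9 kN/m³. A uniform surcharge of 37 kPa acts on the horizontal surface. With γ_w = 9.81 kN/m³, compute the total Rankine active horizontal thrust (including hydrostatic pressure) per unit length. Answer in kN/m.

K_a = tan²(45° − φ/2) = 0.3484.
γ' = 20.9 − 9.81 = 11.09 kN/m³. h₂ = H − d_w = 6.8 m.
σ'_h: at surface K_a·q = 12.89; at WT K_a(q+γd_w) = 30.57; at base K_a(q+γd_w+γ'h₂) = 56.84 kPa.
P₁ = ½(12.89+30.57)×2.7 = 58.67; P₂ = ½(30.57+56.84)×6.8 = 297.2; P_w = ½γ_w h₂² = 226.8.
Total = 58.67+297.2+226.8 = 582.7 kN/m.

583 kN/m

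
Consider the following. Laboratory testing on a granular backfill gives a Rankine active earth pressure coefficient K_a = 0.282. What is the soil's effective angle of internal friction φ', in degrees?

34.1°

K_a = tan²(45° − φ/2) ⇒ 45° − φ/2 = arctan(√0.282) = 27.97°.
φ = 2(45° − 27.97°) = 34.06°.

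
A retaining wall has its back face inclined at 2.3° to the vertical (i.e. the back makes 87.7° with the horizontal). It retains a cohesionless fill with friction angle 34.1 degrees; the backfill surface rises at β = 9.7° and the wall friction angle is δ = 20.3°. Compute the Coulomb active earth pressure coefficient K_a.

0.304

K_a = sin²(α+φ) / [sin²α · sin(α−δ) · (1 + √{sin(φ+δ)sin(φ−β) / (sin(α−δ)sin(α+β))})²].
With α = 87.7°, φ = 34.1°, δ = 20.3°, β = 9.7°: K_a = 0.3039.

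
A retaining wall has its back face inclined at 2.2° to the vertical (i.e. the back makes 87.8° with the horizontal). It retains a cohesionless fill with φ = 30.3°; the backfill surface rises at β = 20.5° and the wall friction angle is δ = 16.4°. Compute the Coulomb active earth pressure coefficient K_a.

0.437

K_a = sin²(α+φ) / [sin²α · sin(α−δ) · (1 + √{sin(φ+δ)sin(φ−β) / (sin(α−δ)sin(α+β))})²].
With α = 87.8°, φ = 30.3°, δ = 16.4°, β = 20.5°: K_a = 0.4374.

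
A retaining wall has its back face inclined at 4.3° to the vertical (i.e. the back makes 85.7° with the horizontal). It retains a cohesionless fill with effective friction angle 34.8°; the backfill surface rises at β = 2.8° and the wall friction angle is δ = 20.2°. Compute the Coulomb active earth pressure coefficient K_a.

0.287

K_a = sin²(α+φ) / [sin²α · sin(α−δ) · (1 + √{sin(φ+δ)sin(φ−β) / (sin(α−δ)sin(α+β))})²].
With α = 85.7°, φ = 34.8°, δ = 20.2°, β = 2.8°: K_a = 0.2870.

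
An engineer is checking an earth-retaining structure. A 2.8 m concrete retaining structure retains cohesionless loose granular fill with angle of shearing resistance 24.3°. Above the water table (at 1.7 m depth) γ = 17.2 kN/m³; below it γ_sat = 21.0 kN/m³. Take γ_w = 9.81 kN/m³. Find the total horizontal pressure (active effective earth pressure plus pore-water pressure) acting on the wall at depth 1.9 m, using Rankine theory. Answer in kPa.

15.1 kPa

K_a = (1 − sin φ)/(1 + sin φ) = 0.4169.
γ' = 21.0 − 9.81 = 11.19 kN/m³.
Effective vertical stress at 1.9 m: σ'_v = 17.2×1.7 + 11.19×0.200 = 31.48 kPa.
σ'_h = K_a σ'_v = 0.4169 × 31.48 = 13.12 kPa; u = γ_w × 0.200 = 1.962 kPa.
Total σ_h = 13.12 + 1.962 = 15.09 kPa.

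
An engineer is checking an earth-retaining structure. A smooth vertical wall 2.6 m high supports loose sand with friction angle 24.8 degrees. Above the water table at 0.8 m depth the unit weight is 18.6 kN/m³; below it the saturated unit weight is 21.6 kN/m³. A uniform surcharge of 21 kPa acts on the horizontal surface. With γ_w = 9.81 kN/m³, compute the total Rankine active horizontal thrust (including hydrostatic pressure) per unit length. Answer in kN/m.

59.4 kN/m

K_a = tan²(45° − φ/2) = 0.4090.
γ' = 21.6 − 9.81 = 11.79 kN/m³. h₂ = H − d_w = 1.8 m.
σ'_h: at surface K_a·q = 8.589; at WT K_a(q+γd_w) = 14.67; at base K_a(q+γd_w+γ'h₂) = 23.35 kPa.
P₁ = ½(8.589+14.67)×0.8 = 9.305; P₂ = ½(14.67+23.35)×1.8 = 34.23; P_w = ½γ_w h₂² = 15.89.
Total = 9.305+34.23+15.89 = 59.42 kN/m.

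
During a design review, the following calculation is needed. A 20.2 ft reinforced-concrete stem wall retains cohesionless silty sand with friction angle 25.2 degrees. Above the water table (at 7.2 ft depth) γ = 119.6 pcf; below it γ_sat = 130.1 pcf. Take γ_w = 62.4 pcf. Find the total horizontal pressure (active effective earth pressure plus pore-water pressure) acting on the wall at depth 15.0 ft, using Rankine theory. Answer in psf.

1050 psf

K_a = (1 − sin φ)/(1 + sin φ) = 0.4027.
γ' = 130.1 − 62.4 = 67.70 pcf.
Effective vertical stress at 15.0 ft: σ'_v = 119.6×7.2 + 67.70×7.80 = 1389 psf.
σ'_h = K_a σ'_v = 0.4027 × 1389 = 559.5 psf; u = γ_w × 7.80 = 486.7 psf.
Total σ_h = 559.5 + 486.7 = 1046 psf.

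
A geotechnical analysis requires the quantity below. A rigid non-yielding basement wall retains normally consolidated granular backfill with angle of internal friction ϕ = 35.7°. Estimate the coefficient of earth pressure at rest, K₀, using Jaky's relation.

K₀ = 1 − sin φ' = 1 − sin 35.7° = 0.4165.

0.416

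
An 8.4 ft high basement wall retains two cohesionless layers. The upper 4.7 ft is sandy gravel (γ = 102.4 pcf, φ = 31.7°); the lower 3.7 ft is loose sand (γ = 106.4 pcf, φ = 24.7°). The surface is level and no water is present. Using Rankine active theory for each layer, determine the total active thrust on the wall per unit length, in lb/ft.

1380 lb/ft

K_a1 = tan²(45°−31.7°/2) = 0.3111; K_a2 = tan²(45°−24.7°/2) = 0.4106.
Layer 1: σ at base = K_a1 γ₁ h₁ = 149.7 psf; P₁ = ½×149.7×4.7 = 351.8.
Layer 2: σ_v at top = γ₁h₁ = 481.3; σ_h top = K_a2×481.3 = 197.6; σ_h base = K_a2×(481.3+106.4×3.7) = 359.2.
P₂ = ½(197.6+359.2)×3.7 = 1030. Total P_a = 351.8+1030 = 1382 lb/ft.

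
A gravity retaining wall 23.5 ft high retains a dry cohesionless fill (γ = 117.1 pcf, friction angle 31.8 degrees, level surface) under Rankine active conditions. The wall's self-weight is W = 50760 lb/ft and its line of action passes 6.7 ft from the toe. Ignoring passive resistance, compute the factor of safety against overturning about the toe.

K_a = tan²(45° − 31.8°/2) = 0.3098.
P_a = ½K_aγH² = 0.5×0.3098×117.1×23.5² = 10020 lb/ft, acting at H/3 = 7.833 ft above the base.
Overturning moment M_o = P_a × H/3 = 10020 × 7.833 = 78470.
Resisting moment M_r = W × 6.7 = 50760 × 6.7 = 340100.
FS_overturning = M_r/M_o = 340100/78470 = 4.334.

4.33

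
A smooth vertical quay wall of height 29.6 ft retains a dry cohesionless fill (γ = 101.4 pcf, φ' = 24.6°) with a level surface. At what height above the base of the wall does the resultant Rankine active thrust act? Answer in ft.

K_a = 0.4121.
The pressure distribution is triangular, so the resultant acts at H/3 above the base = 29.6/3 = 9.867 ft.

9.87 ft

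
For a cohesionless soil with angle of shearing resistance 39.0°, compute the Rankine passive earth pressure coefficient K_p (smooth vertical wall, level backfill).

4.40

K_p = (1 + sin φ)/(1 − sin φ) = tan²(45° + 39.0°/2) = 4.395.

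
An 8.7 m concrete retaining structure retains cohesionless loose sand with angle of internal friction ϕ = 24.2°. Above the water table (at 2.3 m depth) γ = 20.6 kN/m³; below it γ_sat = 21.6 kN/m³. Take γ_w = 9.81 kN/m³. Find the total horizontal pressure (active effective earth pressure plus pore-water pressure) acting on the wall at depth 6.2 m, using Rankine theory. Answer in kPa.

K_a = (1 − sin φ)/(1 + sin φ) = 0.4185.
γ' = 21.6 − 9.81 = 11.79 kN/m³.
Effective vertical stress at 6.2 m: σ'_v = 20.6×2.3 + 11.79×3.90 = 93.36 kPa.
σ'_h = K_a σ'_v = 0.4185 × 93.36 = 39.07 kPa; u = γ_w × 3.90 = 38.26 kPa.
Total σ_h = 39.07 + 38.26 = 77.33 kPa.

77.3 kPa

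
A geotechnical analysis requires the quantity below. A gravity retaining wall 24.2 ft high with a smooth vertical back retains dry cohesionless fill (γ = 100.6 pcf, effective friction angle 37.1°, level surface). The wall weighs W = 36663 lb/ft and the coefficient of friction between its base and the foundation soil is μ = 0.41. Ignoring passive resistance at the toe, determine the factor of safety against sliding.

K_a = tan²(45° − 37.1°/2) = 0.2475.
P_a = ½K_aγH² = 0.5×0.2475×100.6×24.2² = 7291 lb/ft, acting at H/3 = 8.067 ft above the base.
FS_sliding = μW / P_a = 0.41×36663 / 7291 = 2.062.

2.06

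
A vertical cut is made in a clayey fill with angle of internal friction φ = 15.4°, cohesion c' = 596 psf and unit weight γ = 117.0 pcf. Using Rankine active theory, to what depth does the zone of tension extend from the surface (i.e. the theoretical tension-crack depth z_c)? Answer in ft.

K_a = tan²(45° − 15.4°/2) = 0.5803; √K_a = 0.7618.
The active pressure is zero where K_a γ z = 2c√K_a, so z_c = 2c/(γ√K_a) = 2×596/(117.0×0.7618) = 13.37 ft.

13.4 ft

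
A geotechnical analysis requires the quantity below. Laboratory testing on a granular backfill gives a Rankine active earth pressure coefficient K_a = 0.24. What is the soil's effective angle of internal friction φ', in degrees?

K_a = tan²(45° − φ/2) ⇒ 45° − φ/2 = arctan(√0.24) = 26.10°.
φ = 2(45° − 26.10°) = 37.80°.

37.8°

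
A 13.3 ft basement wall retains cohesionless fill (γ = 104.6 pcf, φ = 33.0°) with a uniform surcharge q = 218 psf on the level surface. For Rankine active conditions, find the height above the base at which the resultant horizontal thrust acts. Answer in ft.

K_a = 0.2948.
Triangular part P₁ = ½K_aγH² = 2727 at H/3 = 4.433 ft; rectangular part P₂ = K_a q H = 854.7 at H/2 = 6.650 ft.
ȳ = (P₁·4.433 + P₂·6.650)/(P₁+P₂) = 4.962 ft.

4.96 ft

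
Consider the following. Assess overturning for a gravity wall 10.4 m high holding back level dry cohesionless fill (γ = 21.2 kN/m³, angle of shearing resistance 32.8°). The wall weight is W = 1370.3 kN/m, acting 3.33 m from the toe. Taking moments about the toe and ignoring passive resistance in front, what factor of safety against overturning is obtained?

3.86

K_a = tan²(45° − 32.8°/2) = 0.2973.
P_a = ½K_aγH² = 0.5×0.2973×21.2×10.4² = 340.8 kN/m, acting at H/3 = 3.467 m above the base.
Overturning moment M_o = P_a × H/3 = 340.8 × 3.467 = 1181.
Resisting moment M_r = W × 3.33 = 1370.3 × 3.33 = 4563.
FS_overturning = M_r/M_o = 4563/1181 = 3.862.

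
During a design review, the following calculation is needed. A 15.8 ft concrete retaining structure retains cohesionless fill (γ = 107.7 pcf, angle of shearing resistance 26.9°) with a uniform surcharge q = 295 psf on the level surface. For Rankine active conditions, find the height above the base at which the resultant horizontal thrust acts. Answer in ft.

5.94 ft

K_a = 0.3770.
Triangular part P₁ = ½K_aγH² = 5068 at H/3 = 5.267 ft; rectangular part P₂ = K_a q H = 1757 at H/2 = 7.900 ft.
ȳ = (P₁·5.267 + P₂·7.900)/(P₁+P₂) = 5.945 ft.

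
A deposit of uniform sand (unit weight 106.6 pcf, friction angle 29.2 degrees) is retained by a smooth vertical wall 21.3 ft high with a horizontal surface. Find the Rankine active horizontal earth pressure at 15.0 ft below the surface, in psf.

550 psf

K_a = (1 − sin φ)/(1 + sin φ) = 0.3442.
σ_h = K_a γ z = 0.3442 × 106.6 × 15.0 = 550.4 psf.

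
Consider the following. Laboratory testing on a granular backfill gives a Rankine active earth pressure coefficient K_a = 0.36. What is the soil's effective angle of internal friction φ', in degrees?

K_a = tan²(45° − φ/2) ⇒ 45° − φ/2 = arctan(√0.36) = 30.96°.
φ = 2(45° − 30.96°) = 28.07°.

28.1°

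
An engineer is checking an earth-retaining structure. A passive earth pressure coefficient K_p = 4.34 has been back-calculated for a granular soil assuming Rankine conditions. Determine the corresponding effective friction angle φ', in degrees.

K_p = (1+sin φ)/(1−sin φ) ⇒ sin φ = (K_p − 1)/(K_p + 1) = 0.6255.
φ = arcsin(0.6255) = 38.72°.

38.7°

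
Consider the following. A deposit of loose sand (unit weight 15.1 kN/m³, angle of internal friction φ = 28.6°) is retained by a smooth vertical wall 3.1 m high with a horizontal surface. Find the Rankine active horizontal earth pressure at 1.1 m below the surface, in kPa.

5.86 kPa

K_a = (1 − sin φ)/(1 + sin φ) = 0.3525.
σ_h = K_a γ z = 0.3525 × 15.1 × 1.1 = 5.856 kPa.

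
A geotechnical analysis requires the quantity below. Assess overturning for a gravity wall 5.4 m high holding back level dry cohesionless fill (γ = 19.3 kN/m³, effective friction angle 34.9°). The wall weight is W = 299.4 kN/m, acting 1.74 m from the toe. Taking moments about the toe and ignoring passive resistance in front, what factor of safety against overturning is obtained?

K_a = tan²(45° − 34.9°/2) = 0.2721.
P_a = ½K_aγH² = 0.5×0.2721×19.3×5.4² = 76.58 kN/m, acting at H/3 = 1.800 m above the base.
Overturning moment M_o = P_a × H/3 = 76.58 × 1.800 = 137.8.
Resisting moment M_r = W × 1.74 = 299.4 × 1.74 = 521.0.
FS_overturning = M_r/M_o = 521.0/137.8 = 3.779.

3.78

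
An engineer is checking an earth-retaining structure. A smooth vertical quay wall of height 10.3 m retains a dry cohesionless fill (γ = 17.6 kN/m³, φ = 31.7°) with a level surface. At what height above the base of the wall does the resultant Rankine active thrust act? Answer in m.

3.43 m

K_a = 0.3111.
The pressure distribution is triangular, so the resultant acts at H/3 above the base = 10.3/3 = 3.433 m.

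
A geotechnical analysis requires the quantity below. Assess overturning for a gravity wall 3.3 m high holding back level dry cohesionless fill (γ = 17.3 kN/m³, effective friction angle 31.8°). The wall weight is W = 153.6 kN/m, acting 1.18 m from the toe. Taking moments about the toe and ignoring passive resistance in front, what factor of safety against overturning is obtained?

5.65

K_a = tan²(45° − 31.8°/2) = 0.3098.
P_a = ½K_aγH² = 0.5×0.3098×17.3×3.3² = 29.18 kN/m, acting at H/3 = 1.100 m above the base.
Overturning moment M_o = P_a × H/3 = 29.18 × 1.100 = 32.10.
Resisting moment M_r = W × 1.18 = 153.6 × 1.18 = 181.2.
FS_overturning = M_r/M_o = 181.2/32.10 = 5.646.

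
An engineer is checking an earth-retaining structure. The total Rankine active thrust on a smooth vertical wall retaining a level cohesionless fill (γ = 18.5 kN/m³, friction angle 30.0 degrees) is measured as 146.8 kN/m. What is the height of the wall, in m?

6.90 m

K_a = 0.3333. P_a = ½ K_a γ H² ⇒ H = √(2P_a/(K_a γ)).
H = √(2×146.8/(0.3333×18.5)) = 6.900 m.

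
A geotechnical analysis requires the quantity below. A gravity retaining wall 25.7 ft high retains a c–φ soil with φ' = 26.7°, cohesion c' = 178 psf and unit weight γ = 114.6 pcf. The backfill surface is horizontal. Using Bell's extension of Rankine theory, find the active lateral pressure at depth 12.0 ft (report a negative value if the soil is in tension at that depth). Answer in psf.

K_a = (1 − sin φ)/(1 + sin φ) = 0.3800.
σ_a = K_a γ z − 2c√K_a = 0.3800×114.6×12.0 − 2×178×0.6164 = 303.1 psf.

303 psf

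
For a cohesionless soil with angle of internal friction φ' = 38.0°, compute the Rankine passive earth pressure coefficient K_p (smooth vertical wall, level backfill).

K_p = (1 + sin φ)/(1 − sin φ) = tan²(45° + 38.0°/2) = 4.204.

4.20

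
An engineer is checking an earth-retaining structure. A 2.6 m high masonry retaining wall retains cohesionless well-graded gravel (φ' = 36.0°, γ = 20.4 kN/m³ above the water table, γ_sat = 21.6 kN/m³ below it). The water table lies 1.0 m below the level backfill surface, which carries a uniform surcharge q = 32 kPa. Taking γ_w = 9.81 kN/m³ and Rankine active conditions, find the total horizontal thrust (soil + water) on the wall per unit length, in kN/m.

49.2 kN/m

K_a = tan²(45° − φ/2) = 0.2596.
γ' = 21.6 − 9.81 = 11.79 kN/m³. h₂ = H − d_w = 1.6 m.
σ'_h: at surface K_a·q = 8.308; at WT K_a(q+γd_w) = 13.60; at base K_a(q+γd_w+γ'h₂) = 18.50 kPa.
P₁ = ½(8.308+13.60)×1.0 = 10.96; P₂ = ½(13.60+18.50)×1.6 = 25.68; P_w = ½γ_w h₂² = 12.56.
Total = 10.96+25.68+12.56 = 49.20 kN/m.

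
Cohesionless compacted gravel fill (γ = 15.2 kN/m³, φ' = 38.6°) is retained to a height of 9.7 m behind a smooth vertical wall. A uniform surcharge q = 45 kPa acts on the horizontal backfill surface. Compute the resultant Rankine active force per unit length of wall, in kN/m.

K_a = tan²(45° − φ/2) = 0.2316.
Soil triangle: ½ K_a γ H² = 0.5×0.2316×15.2×9.7² = 165.6 kN/m.
Surcharge rectangle: K_a q H = 0.2316×45×9.7 = 101.1 kN/m.
Total = 165.6 + 101.1 = 266.7 kN/m.

267 kN/m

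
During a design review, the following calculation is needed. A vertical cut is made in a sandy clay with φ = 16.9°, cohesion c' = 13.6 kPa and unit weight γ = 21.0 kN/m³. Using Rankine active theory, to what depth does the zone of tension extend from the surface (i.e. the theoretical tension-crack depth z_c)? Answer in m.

K_a = tan²(45° − 16.9°/2) = 0.5495; √K_a = 0.7413.
The active pressure is zero where K_a γ z = 2c√K_a, so z_c = 2c/(γ√K_a) = 2×13.6/(21.0×0.7413) = 1.747 m.

1.75 m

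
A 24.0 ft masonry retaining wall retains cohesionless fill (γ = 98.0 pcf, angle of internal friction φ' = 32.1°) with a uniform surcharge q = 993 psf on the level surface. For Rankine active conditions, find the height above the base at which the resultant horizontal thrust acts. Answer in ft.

K_a = 0.3060.
Triangular part P₁ = ½K_aγH² = 8636 at H/3 = 8.000 ft; rectangular part P₂ = K_a q H = 7292 at H/2 = 12.00 ft.
ȳ = (P₁·8.000 + P₂·12.00)/(P₁+P₂) = 9.831 ft.

9.83 ft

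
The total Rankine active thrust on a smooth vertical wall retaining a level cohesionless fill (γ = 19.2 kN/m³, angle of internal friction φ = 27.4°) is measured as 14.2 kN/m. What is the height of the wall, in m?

2.00 m

K_a = 0.3697. P_a = ½ K_a γ H² ⇒ H = √(2P_a/(K_a γ)).
H = √(2×14.2/(0.3697×19.2)) = 2.000 m.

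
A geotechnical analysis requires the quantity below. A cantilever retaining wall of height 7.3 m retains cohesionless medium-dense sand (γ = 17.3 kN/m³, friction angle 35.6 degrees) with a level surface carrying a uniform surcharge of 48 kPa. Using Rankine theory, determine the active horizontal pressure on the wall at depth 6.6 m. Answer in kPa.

K_a = (1 − sin φ)/(1 + sin φ) = 0.2641.
σ_v = γz + q = 17.3 × 6.6 + 48 = 162.2 kPa.
σ_h = K_a σ_v = 0.2641 × 162.2 = 42.84 kPa.

42.8 kPa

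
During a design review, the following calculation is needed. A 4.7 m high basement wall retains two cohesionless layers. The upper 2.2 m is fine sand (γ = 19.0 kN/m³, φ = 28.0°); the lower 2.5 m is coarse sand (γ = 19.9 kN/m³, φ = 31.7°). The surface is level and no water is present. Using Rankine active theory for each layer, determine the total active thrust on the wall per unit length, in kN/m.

K_a1 = tan²(45°−28.0°/2) = 0.3610; K_a2 = tan²(45°−31.7°/2) = 0.3111.
Layer 1: σ at base = K_a1 γ₁ h₁ = 15.09 kPa; P₁ = ½×15.09×2.2 = 16.60.
Layer 2: σ_v at top = γ₁h₁ = 41.80; σ_h top = K_a2×41.80 = 13.00; σ_h base = K_a2×(41.80+19.9×2.5) = 28.48.
P₂ = ½(13.00+28.48)×2.5 = 51.85. Total P_a = 16.60+51.85 = 68.45 kN/m.

68.5 kN/m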